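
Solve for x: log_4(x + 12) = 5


Convert to exponential form: x + 12 = 4^5 = 1024
x = 1024 - 12 = 1012
Check: log_4(1012 + 12) = log_4(1024) = log_4(1024) = 5 ✓

x = 1012


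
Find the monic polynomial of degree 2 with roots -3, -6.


A monic polynomial with roots -3, -6 is:
p(x) = (x + 3)(x + 6)
After multiplying by (x + 3): x + 3
After multiplying by (x + 6): x^2 + 9x + 18

x^2 + 9x + 18


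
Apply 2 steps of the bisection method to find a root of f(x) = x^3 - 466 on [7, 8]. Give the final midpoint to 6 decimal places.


f(x) = x^3 - 466
f(7) = -123 < 0
f(8) = 46 > 0

Step 1: midpoint = (7.000000 + 8.000000)/2 = 7.500000
  f(7.500000) = -44.125000
  f(mid) < 0, so root is in [7.500000, 8.000000]

Step 2: midpoint = (7.500000 + 8.000000)/2 = 7.750000
  f(7.750000) = -0.515625
  f(mid) < 0, so root is in [7.750000, 8.000000]

midpoint = 7.750000


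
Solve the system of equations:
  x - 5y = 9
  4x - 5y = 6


Using Cramer's rule:
Determinant D = (1)(-5) - (4)(-5) = -5 + 20 = 15
Dx = (9)(-5) - (6)(-5) = -45 + 30 = -15
Dy = (1)(6) - (4)(9) = 6 - 36 = -30
x = Dx/D = -15/15 = -1
y = Dy/D = -30/15 = -2

x = -1, y = -2


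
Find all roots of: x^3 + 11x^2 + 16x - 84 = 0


Let p(x) = x^3 + 11x^2 + 16x - 84. By the rational root theorem (leading coefficient 1), any rational root is an integer divisor of 84: try ±1, ±2, ... in turn.
Test x = 1: value = -56 ≠ 0.
Test x = -1: value = -90 ≠ 0.
Test x = 2: value = 0 ✓, so (x - 2) is a factor.
Synthetic division by (x - 2): bring down 1; 1(2) + 11 = 13; 13(2) + 16 = 42; 42(2) - 84 = 0 → quotient x^2 + 13x + 42, remainder 0.
Solve the quadratic x^2 + 13x + 42 = 0: discriminant = 13^2 - 4(1)(42) = 169 - 168 = 1.
sqrt(1) = 1, so x = (-13 ± 1)/2: x = -6 or x = -7.
Collecting all roots found:

x = -7, x = -6, x = 2


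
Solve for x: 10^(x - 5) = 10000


Express both sides with the same base.
10000 = 10^4
Since the bases match, equate exponents: x - 5 = 4
So x = 4 - (-5) = 9

x = 9


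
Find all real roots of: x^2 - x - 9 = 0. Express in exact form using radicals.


Using the quadratic formula: x = (-b ± sqrt(b^2 - 4ac)) / (2a)
Here a = 1, b = -1, c = -9
Discriminant = b^2 - 4ac = (-1)^2 - 4(1)(-9) = 1 + 36 = 37
Since discriminant = 37 > 0, there are two real roots.
x = (1 ± sqrt(37)) / 2
Numerically: x ≈ 3.5414 or x ≈ -2.5414

x = (1 + sqrt(37)) / 2 or x = (1 - sqrt(37)) / 2


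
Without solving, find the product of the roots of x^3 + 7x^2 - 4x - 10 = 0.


By Vieta's formulas for x^3 + bx^2 + cx + d = 0:
  r1 + r2 + r3 = -b/a = -7
  r1*r2 + r1*r3 + r2*r3 = c/a = -4
  r1*r2*r3 = -d/a = 10


Product = 10


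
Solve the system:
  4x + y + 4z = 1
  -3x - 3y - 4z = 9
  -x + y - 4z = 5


Using Cramer's rule. Expand each determinant along the first row.
D  = 4*[(-3)*(-4) - (-4)*1] - 1*[(-3)*(-4) - (-4)*(-1)] + 4*[(-3)*1 - (-3)*(-1)]
  = 4*(16) - 1*(8) + 4*(-6) = 32
Dx = 1*[(-3)*(-4) - (-4)*1] - 1*[9*(-4) - (-4)*5] + 4*[9*1 - (-3)*5]
  = 1*(16) - 1*(-16) + 4*(24) = 128
Dy = 4*[9*(-4) - (-4)*5] - 1*[(-3)*(-4) - (-4)*(-1)] + 4*[(-3)*5 - 9*(-1)]
  = 4*(-16) - 1*(8) + 4*(-6) = -96
Dz = 4*[(-3)*5 - 9*1] - 1*[(-3)*5 - 9*(-1)] + 1*[(-3)*1 - (-3)*(-1)]
  = 4*(-24) - 1*(-6) + 1*(-6) = -96
x = Dx/D = 128/32 = 4, y = Dy/D = -96/32 = -3, z = Dz/D = -96/32 = -3
Check eq1: (4)(4) + (1)(-3) + (4)(-3) = 1 = 1 ✓
Check eq2: (-3)(4) + (-3)(-3) + (-4)(-3) = 9 = 9 ✓
Check eq3: (-1)(4) + (1)(-3) + (-4)(-3) = 5 = 5 ✓

x = 4, y = -3, z = -3


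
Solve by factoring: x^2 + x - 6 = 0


We need two numbers that multiply to -6 and add to 1.
Those numbers are -2 and 3 (since (-2) * 3 = -6 and (-2) + 3 = 1).
So x^2 + x - 6 = (x - 2)(x + 3) = 0
Setting each factor to zero: x = 2 or x = -3

x = -3, x = 2


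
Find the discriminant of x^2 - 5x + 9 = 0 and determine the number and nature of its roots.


For ax^2 + bx + c = 0, discriminant D = b^2 - 4ac
Here a = 1, b = -5, c = 9
D = (-5)^2 - 4(1)(9) = 25 - 36 = -11

D = -11 < 0
The equation has no real roots (2 complex conjugate roots).

Discriminant = -11, no real roots (2 complex conjugate roots)


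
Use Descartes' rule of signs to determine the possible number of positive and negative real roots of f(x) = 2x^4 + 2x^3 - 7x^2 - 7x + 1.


Descartes' rule of signs:

For positive roots, count sign changes in f(x) = 2x^4 + 2x^3 - 7x^2 - 7x + 1:
Signs of coefficients: +, +, -, -, +
Number of sign changes: 2
Possible positive real roots: 2, 0

For negative roots, examine f(-x) = 2x^4 - 2x^3 - 7x^2 + 7x + 1:
Signs of coefficients: +, -, -, +, +
Number of sign changes: 2
Possible negative real roots: 2, 0

Positive roots: 2 or 0; Negative roots: 2 or 0


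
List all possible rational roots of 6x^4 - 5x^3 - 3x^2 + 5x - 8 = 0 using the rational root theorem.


Rational root theorem: possible roots are ±p/q where:
  p divides the constant term (-8): p ∈ {1, 2, 4, 8}
  q divides the leading coefficient (6): q ∈ {1, 2, 3, 6}

All possible rational roots: -8, -4, -8/3, -2, -4/3, -1, -2/3, -1/2, -1/3, -1/6, 1/6, 1/3, 1/2, 2/3, 1, 4/3, 2, 8/3, 4, 8

-8, -4, -8/3, -2, -4/3, -1, -2/3, -1/2, -1/3, -1/6, 1/6, 1/3, 1/2, 2/3, 1, 4/3, 2, 8/3, 4, 8


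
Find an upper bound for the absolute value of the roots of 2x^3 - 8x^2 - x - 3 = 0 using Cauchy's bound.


Cauchy's bound: all roots r satisfy |r| <= 1 + max(|a_i/a_n|) for i = 0,...,n-1
where a_n is the leading coefficient.

Coefficients: [2, -8, -1, -3]
Leading coefficient a_n = 2
Ratios |a_i/a_n|: 4, 1/2, 3/2
Maximum ratio: 4
Cauchy's bound: |r| <= 1 + 4 = 5

Upper bound = 5


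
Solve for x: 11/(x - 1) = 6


Multiply both sides by (x - 1): 11 = 6(x - 1)
Distribute: 11 = 6x - 6
6x = 11 + 6 = 17
x = 17/6

x = 17/6


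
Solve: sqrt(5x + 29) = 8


Square both sides: 5x + 29 = 8^2 = 64
5x = 64 - 29 = 35
x = 7
Check: sqrt(5*7 + 29) = sqrt(64) = 8 ✓

x = 7


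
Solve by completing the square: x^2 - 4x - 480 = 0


Start: x^2 - 4x - 480 = 0
Move constant: x^2 - 4x = 480
Half of -4 is -2, squared is 4
Add 4 to both sides: x^2 - 4x + 4 = 484
(x - 2)^2 = 484
x - 2 = ±22
x = 2 + 22 = 24 or x = 2 - 22 = -20

x = -20, x = 24


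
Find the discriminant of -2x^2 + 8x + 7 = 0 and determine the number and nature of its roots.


For ax^2 + bx + c = 0, discriminant D = b^2 - 4ac
Here a = -2, b = 8, c = 7
D = (8)^2 - 4(-2)(7) = 64 + 56 = 120

D = 120 > 0 but not a perfect square
The equation has 2 distinct real irrational roots.

Discriminant = 120, 2 distinct real irrational roots


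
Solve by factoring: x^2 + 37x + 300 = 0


We need two numbers that multiply to 300 and add to 37.
Those numbers are 25 and 12 (since 25 * 12 = 300 and 25 + 12 = 37).
So x^2 + 37x + 300 = (x + 25)(x + 12) = 0
Setting each factor to zero: x = -25 or x = -12

x = -25, x = -12


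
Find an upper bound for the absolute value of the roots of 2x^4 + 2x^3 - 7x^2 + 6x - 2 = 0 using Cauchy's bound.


Cauchy's bound: all roots r satisfy |r| <= 1 + max(|a_i/a_n|) for i = 0,...,n-1
where a_n is the leading coefficient.

Coefficients: [2, 2, -7, 6, -2]
Leading coefficient a_n = 2
Ratios |a_i/a_n|: 1, 7/2, 3, 1
Maximum ratio: 7/2
Cauchy's bound: |r| <= 1 + 7/2 = 9/2

Upper bound = 9/2


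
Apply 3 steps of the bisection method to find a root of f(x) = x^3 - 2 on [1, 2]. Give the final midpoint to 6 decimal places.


f(x) = x^3 - 2
f(1) = -1 < 0
f(2) = 6 > 0

Step 1: midpoint = (1.000000 + 2.000000)/2 = 1.500000
  f(1.500000) = 1.375000
  f(mid) > 0, so root is in [1.000000, 1.500000]

Step 2: midpoint = (1.000000 + 1.500000)/2 = 1.250000
  f(1.250000) = -0.046875
  f(mid) < 0, so root is in [1.250000, 1.500000]

Step 3: midpoint = (1.250000 + 1.500000)/2 = 1.375000
  f(1.375000) = 0.599609
  f(mid) > 0, so root is in [1.250000, 1.375000]

midpoint = 1.375000


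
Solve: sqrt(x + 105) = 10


Square both sides: x + 105 = 10^2 = 100
x = 100 - 105 = -5
x = -5
Check: sqrt(1*(-5) + 105) = sqrt(100) = 10 ✓

x = -5


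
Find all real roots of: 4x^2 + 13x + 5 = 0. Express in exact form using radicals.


Using the quadratic formula: x = (-b ± sqrt(b^2 - 4ac)) / (2a)
Here a = 4, b = 13, c = 5
Discriminant = b^2 - 4ac = 13^2 - 4(4)(5) = 169 - 80 = 89
Since discriminant = 89 > 0, there are two real roots.
x = (-13 ± sqrt(89)) / 8
Numerically: x ≈ -0.4458 or x ≈ -2.8042

x = (-13 + sqrt(89)) / 8 or x = (-13 - sqrt(89)) / 8


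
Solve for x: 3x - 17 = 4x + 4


Starting with: 3x - 17 = 4x + 4
Move all x terms to left: (3 - 4)x = 4 + 17
Simplify: -x = 21
Divide both sides by -1: x = -21

x = -21


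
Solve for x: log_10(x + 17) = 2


Convert to exponential form: x + 17 = 10^2 = 100
x = 100 - 17 = 83
Check: log_10(83 + 17) = log_10(100) = log_10(100) = 2 ✓

x = 83


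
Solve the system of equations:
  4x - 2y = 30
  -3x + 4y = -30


Using Cramer's rule:
Determinant D = (4)(4) - (-3)(-2) = 16 - 6 = 10
Dx = (30)(4) - (-30)(-2) = 120 - 60 = 60
Dy = (4)(-30) - (-3)(30) = -120 + 90 = -30
x = Dx/D = 60/10 = 6
y = Dy/D = -30/10 = -3

x = 6, y = -3


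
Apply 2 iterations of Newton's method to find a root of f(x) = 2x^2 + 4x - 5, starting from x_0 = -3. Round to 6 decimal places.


Newton's method: x_(n+1) = x_n - f(x_n)/f'(x_n)
f(x) = 2x^2 + 4x - 5
f'(x) = 4x + 4

Iteration 1:
  f(-3.000000) = 1.000000
  f'(-3.000000) = -8.000000
  x_1 = -3.000000 - (1.000000)/(-8.000000) = -2.875000

Iteration 2:
  f(-2.875000) = 0.031250
  f'(-2.875000) = -7.500000
  x_2 = -2.875000 - (0.031250)/(-7.500000) = -2.870833

x_2 = -2.870833


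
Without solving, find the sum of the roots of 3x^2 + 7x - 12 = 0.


By Vieta's formulas for ax^2 + bx + c = 0:
  Sum of roots = -b/a
  Product of roots = c/a

Here a = 3, b = 7, c = -12
Sum = -(7)/3 = -7/3
Product = -12/3 = -4

Sum = -7/3


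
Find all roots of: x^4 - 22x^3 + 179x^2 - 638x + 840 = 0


Let p(x) = x^4 - 22x^3 + 179x^2 - 638x + 840. By the rational root theorem (leading coefficient 1), any rational root is an integer divisor of 840: try ±1, ±2, ... in turn.
Test x = 1: value = 360 ≠ 0.
Test x = -1: value = 1680 ≠ 0.
Test x = 2: value = 120 ≠ 0.
Test x = -2: value = 3024 ≠ 0.
Test x = 3: value = 24 ≠ 0.
Test x = -3: value = 5040 ≠ 0.
Test x = 4: value = 0 ✓, so (x - 4) is a factor.
Synthetic division by (x - 4): bring down 1; 1(4) - 22 = -18; (-18)(4) + 179 = 107; 107(4) - 638 = -210; (-210)(4) + 840 = 0 → quotient x^3 - 18x^2 + 107x - 210, remainder 0.
Continue with the quotient x^3 - 18x^2 + 107x - 210 (candidates must divide 210).
Test x = 5: value = 0 ✓, so (x - 5) is a factor.
Synthetic division by (x - 5): bring down 1; 1(5) - 18 = -13; (-13)(5) + 107 = 42; 42(5) - 210 = 0 → quotient x^2 - 13x + 42, remainder 0.
Solve the quadratic x^2 - 13x + 42 = 0: discriminant = (-13)^2 - 4(1)(42) = 169 - 168 = 1.
sqrt(1) = 1, so x = (13 ± 1)/2: x = 7 or x = 6.
Collecting all roots found:

x = 4, x = 5, x = 6, x = 7


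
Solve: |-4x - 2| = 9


An absolute value equation |expr| = 9 gives two cases:
Case 1: -4x - 2 = 9
  -4x = 11, so x = -11/4
Case 2: -4x - 2 = -9
  -4x = -7, so x = 7/4

x = -11/4, x = 7/4


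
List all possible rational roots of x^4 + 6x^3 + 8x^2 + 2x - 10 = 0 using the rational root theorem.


Rational root theorem: possible roots are ±p/q where:
  p divides the constant term (-10): p ∈ {1, 2, 5, 10}
  q divides the leading coefficient (1): q ∈ {1}

All possible rational roots: -10, -5, -2, -1, 1, 2, 5, 10

-10, -5, -2, -1, 1, 2, 5, 10


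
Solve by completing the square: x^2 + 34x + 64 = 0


Start: x^2 + 34x + 64 = 0
Move constant: x^2 + 34x = -64
Half of 34 is 17, squared is 289
Add 289 to both sides: x^2 + 34x + 289 = 225
(x + 17)^2 = 225
x + 17 = ±15
x = -17 + 15 = -2 or x = -17 - 15 = -32

x = -32, x = -2


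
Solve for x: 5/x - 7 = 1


Subtract -7 from both sides: 5/x = 8
Multiply both sides by x: 5 = 8 * x
Divide by 8: x = 5/8

x = 5/8


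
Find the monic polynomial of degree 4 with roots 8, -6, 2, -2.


A monic polynomial with roots 8, -6, 2, -2 is:
p(x) = (x - 8)(x + 6)(x - 2)(x + 2)
After multiplying by (x - 8): x - 8
After multiplying by (x + 6): x^2 - 2x - 48
After multiplying by (x - 2): x^3 - 4x^2 - 44x + 96
After multiplying by (x + 2): x^4 - 2x^3 - 52x^2 + 8x + 192

x^4 - 2x^3 - 52x^2 + 8x + 192


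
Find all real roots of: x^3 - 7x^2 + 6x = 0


The constant term is 0, so x = 0 is a root. Factor out x:
  x(x^2 - 7x + 6) = 0
Solve the quadratic x^2 - 7x + 6 = 0: discriminant = (-7)^2 - 4(1)(6) = 49 - 24 = 25.
sqrt(25) = 5, so x = (7 ± 5)/2: x = 6 or x = 1.

x = 0, x = 1, x = 6


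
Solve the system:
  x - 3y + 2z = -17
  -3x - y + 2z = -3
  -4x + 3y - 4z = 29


Using Cramer's rule. Expand each determinant along the first row.
D  = 1*[(-1)*(-4) - 2*3] - (-3)*[(-3)*(-4) - 2*(-4)] + 2*[(-3)*3 - (-1)*(-4)]
  = 1*(-2) - (-3)*(20) + 2*(-13) = 32
Dx = (-17)*[(-1)*(-4) - 2*3] - (-3)*[(-3)*(-4) - 2*29] + 2*[(-3)*3 - (-1)*29]
  = (-17)*(-2) - (-3)*(-46) + 2*(20) = -64
Dy = 1*[(-3)*(-4) - 2*29] - (-17)*[(-3)*(-4) - 2*(-4)] + 2*[(-3)*29 - (-3)*(-4)]
  = 1*(-46) - (-17)*(20) + 2*(-99) = 96
Dz = 1*[(-1)*29 - (-3)*3] - (-3)*[(-3)*29 - (-3)*(-4)] + (-17)*[(-3)*3 - (-1)*(-4)]
  = 1*(-20) - (-3)*(-99) + (-17)*(-13) = -96
x = Dx/D = -64/32 = -2, y = Dy/D = 96/32 = 3, z = Dz/D = -96/32 = -3
Check eq1: (1)(-2) + (-3)(3) + (2)(-3) = -17 = -17 ✓
Check eq2: (-3)(-2) + (-1)(3) + (2)(-3) = -3 = -3 ✓
Check eq3: (-4)(-2) + (3)(3) + (-4)(-3) = 29 = 29 ✓

x = -2, y = 3, z = -3


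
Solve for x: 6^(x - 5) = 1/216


Express both sides with the same base.
1/216 = 6^(-3)
Since the bases match, equate exponents: x - 5 = -3
So x = -3 - (-5) = 2

x = 2


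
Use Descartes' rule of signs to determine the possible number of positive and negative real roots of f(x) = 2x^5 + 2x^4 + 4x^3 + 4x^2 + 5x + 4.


Descartes' rule of signs:

For positive roots, count sign changes in f(x) = 2x^5 + 2x^4 + 4x^3 + 4x^2 + 5x + 4:
Signs of coefficients: +, +, +, +, +, +
Number of sign changes: 0
Possible positive real roots: 0

For negative roots, examine f(-x) = -2x^5 + 2x^4 - 4x^3 + 4x^2 - 5x + 4:
Signs of coefficients: -, +, -, +, -, +
Number of sign changes: 5
Possible negative real roots: 5, 3, 1

Positive roots: 0; Negative roots: 5 or 3 or 1


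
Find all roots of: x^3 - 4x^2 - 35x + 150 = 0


Let p(x) = x^3 - 4x^2 - 35x + 150. By the rational root theorem (leading coefficient 1), any rational root is an integer divisor of 150: try ±1, ±2, ... in turn.
Test x = 1: value = 112 ≠ 0.
Test x = -1: value = 180 ≠ 0.
Test x = 2: value = 72 ≠ 0.
Test x = -2: value = 196 ≠ 0.
Test x = 3: value = 36 ≠ 0.
Test x = -3: value = 192 ≠ 0.
Test x = 5: value = 0 ✓, so (x - 5) is a factor.
Synthetic division by (x - 5): bring down 1; 1(5) - 4 = 1; 1(5) - 35 = -30; (-30)(5) + 150 = 0 → quotient x^2 + x - 30, remainder 0.
Solve the quadratic x^2 + x - 30 = 0: discriminant = 1^2 - 4(1)(-30) = 1 + 120 = 121.
sqrt(121) = 11, so x = (-1 ± 11)/2: x = 5 or x = -6.
Collecting all roots found:

x = -6, x = 5 (multiplicity 2)


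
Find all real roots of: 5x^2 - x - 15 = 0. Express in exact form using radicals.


Using the quadratic formula: x = (-b ± sqrt(b^2 - 4ac)) / (2a)
Here a = 5, b = -1, c = -15
Discriminant = b^2 - 4ac = (-1)^2 - 4(5)(-15) = 1 + 300 = 301
Since discriminant = 301 > 0, there are two real roots.
x = (1 ± sqrt(301)) / 10
Numerically: x ≈ 1.8349 or x ≈ -1.6349

x = (1 + sqrt(301)) / 10 or x = (1 - sqrt(301)) / 10


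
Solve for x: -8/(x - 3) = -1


Multiply both sides by (x - 3): -8 = -1(x - 3)
Distribute: -8 = -x + 3
-x = -8 - 3 = -11
x = 11

x = 11


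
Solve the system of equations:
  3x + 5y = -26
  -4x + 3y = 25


Using Cramer's rule:
Determinant D = (3)(3) - (-4)(5) = 9 + 20 = 29
Dx = (-26)(3) - (25)(5) = -78 - 125 = -203
Dy = (3)(25) - (-4)(-26) = 75 - 104 = -29
x = Dx/D = -203/29 = -7
y = Dy/D = -29/29 = -1

x = -7, y = -1


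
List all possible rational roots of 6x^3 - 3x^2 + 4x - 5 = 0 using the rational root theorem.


Rational root theorem: possible roots are ±p/q where:
  p divides the constant term (-5): p ∈ {1, 5}
  q divides the leading coefficient (6): q ∈ {1, 2, 3, 6}

All possible rational roots: -5, -5/2, -5/3, -1, -5/6, -1/2, -1/3, -1/6, 1/6, 1/3, 1/2, 5/6, 1, 5/3, 5/2, 5

-5, -5/2, -5/3, -1, -5/6, -1/2, -1/3, -1/6, 1/6, 1/3, 1/2, 5/6, 1, 5/3, 5/2, 5


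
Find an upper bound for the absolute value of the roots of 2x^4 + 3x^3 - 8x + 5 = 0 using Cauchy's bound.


Cauchy's bound: all roots r satisfy |r| <= 1 + max(|a_i/a_n|) for i = 0,...,n-1
where a_n is the leading coefficient.

Coefficients: [2, 3, 0, -8, 5]
Leading coefficient a_n = 2
Ratios |a_i/a_n|: 3/2, 0, 4, 5/2
Maximum ratio: 4
Cauchy's bound: |r| <= 1 + 4 = 5

Upper bound = 5


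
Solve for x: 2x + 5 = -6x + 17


Starting with: 2x + 5 = -6x + 17
Move all x terms to left: (2 + 6)x = 17 - 5
Simplify: 8x = 12
Divide both sides by 8: x = 3/2

x = 3/2


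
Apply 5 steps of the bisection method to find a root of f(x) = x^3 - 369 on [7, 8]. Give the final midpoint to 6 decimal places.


f(x) = x^3 - 369
f(7) = -26 < 0
f(8) = 143 > 0

Step 1: midpoint = (7.000000 + 8.000000)/2 = 7.500000
  f(7.500000) = 52.875000
  f(mid) > 0, so root is in [7.000000, 7.500000]

Step 2: midpoint = (7.000000 + 7.500000)/2 = 7.250000
  f(7.250000) = 12.078125
  f(mid) > 0, so root is in [7.000000, 7.250000]

Step 3: midpoint = (7.000000 + 7.250000)/2 = 7.125000
  f(7.125000) = -7.294922
  f(mid) < 0, so root is in [7.125000, 7.250000]

Step 4: midpoint = (7.125000 + 7.250000)/2 = 7.187500
  f(7.187500) = 2.307373
  f(mid) > 0, so root is in [7.125000, 7.187500]

Step 5: midpoint = (7.125000 + 7.187500)/2 = 7.156250
  f(7.156250) = -2.514740
  f(mid) < 0, so root is in [7.156250, 7.187500]

midpoint = 7.156250


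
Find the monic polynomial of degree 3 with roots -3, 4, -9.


A monic polynomial with roots -3, 4, -9 is:
p(x) = (x + 3)(x - 4)(x + 9)
After multiplying by (x + 3): x + 3
After multiplying by (x - 4): x^2 - x - 12
After multiplying by (x + 9): x^3 + 8x^2 - 21x - 108

x^3 + 8x^2 - 21x - 108


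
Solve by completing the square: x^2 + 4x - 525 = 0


Start: x^2 + 4x - 525 = 0
Move constant: x^2 + 4x = 525
Half of 4 is 2, squared is 4
Add 4 to both sides: x^2 + 4x + 4 = 529
(x + 2)^2 = 529
x + 2 = ±23
x = -2 + 23 = 21 or x = -2 - 23 = -25

x = -25, x = 21


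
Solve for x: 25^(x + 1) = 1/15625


Express both sides with the same base.
1/15625 = 25^(-3)
Since the bases match, equate exponents: x + 1 = -3
So x = -3 - (1) = -4

x = -4


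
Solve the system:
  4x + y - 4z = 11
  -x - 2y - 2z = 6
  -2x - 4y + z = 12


Using Cramer's rule. Expand each determinant along the first row.
D  = 4*[(-2)*1 - (-2)*(-4)] - 1*[(-1)*1 - (-2)*(-2)] + (-4)*[(-1)*(-4) - (-2)*(-2)]
  = 4*(-10) - 1*(-5) + (-4)*(0) = -35
Dx = 11*[(-2)*1 - (-2)*(-4)] - 1*[6*1 - (-2)*12] + (-4)*[6*(-4) - (-2)*12]
  = 11*(-10) - 1*(30) + (-4)*(0) = -140
Dy = 4*[6*1 - (-2)*12] - 11*[(-1)*1 - (-2)*(-2)] + (-4)*[(-1)*12 - 6*(-2)]
  = 4*(30) - 11*(-5) + (-4)*(0) = 175
Dz = 4*[(-2)*12 - 6*(-4)] - 1*[(-1)*12 - 6*(-2)] + 11*[(-1)*(-4) - (-2)*(-2)]
  = 4*(0) - 1*(0) + 11*(0) = 0
x = Dx/D = -140/-35 = 4, y = Dy/D = 175/-35 = -5, z = Dz/D = 0/-35 = 0
Check eq1: (4)(4) + (1)(-5) + (-4)(0) = 11 = 11 ✓
Check eq2: (-1)(4) + (-2)(-5) + (-2)(0) = 6 = 6 ✓
Check eq3: (-2)(4) + (-4)(-5) + (1)(0) = 12 = 12 ✓

x = 4, y = -5, z = 0


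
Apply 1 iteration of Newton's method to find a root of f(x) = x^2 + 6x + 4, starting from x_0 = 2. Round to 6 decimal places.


Newton's method: x_(n+1) = x_n - f(x_n)/f'(x_n)
f(x) = x^2 + 6x + 4
f'(x) = 2x + 6

Iteration 1:
  f(2.000000) = 20.000000
  f'(2.000000) = 10.000000
  x_1 = 2.000000 - (20.000000)/(10.000000) = 0.000000

x_1 = 0.000000


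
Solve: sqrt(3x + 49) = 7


Square both sides: 3x + 49 = 7^2 = 49
3x = 49 - 49 = 0
x = 0
Check: sqrt(3*0 + 49) = sqrt(49) = 7 ✓

x = 0


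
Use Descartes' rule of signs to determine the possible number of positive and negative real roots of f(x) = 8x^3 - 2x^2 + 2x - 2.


Descartes' rule of signs:

For positive roots, count sign changes in f(x) = 8x^3 - 2x^2 + 2x - 2:
Signs of coefficients: +, -, +, -
Number of sign changes: 3
Possible positive real roots: 3, 1

For negative roots, examine f(-x) = -8x^3 - 2x^2 - 2x - 2:
Signs of coefficients: -, -, -, -
Number of sign changes: 0
Possible negative real roots: 0

Positive roots: 3 or 1; Negative roots: 0


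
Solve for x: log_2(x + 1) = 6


Convert to exponential form: x + 1 = 2^6 = 64
x = 64 - 1 = 63
Check: log_2(63 + 1) = log_2(64) = log_2(64) = 6 ✓

x = 63


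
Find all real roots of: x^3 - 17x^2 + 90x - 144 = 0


Let p(x) = x^3 - 17x^2 + 90x - 144. By the rational root theorem (leading coefficient 1), any rational root is an integer divisor of 144: try ±1, ±2, ... in turn.
Test x = 1: value = -70 ≠ 0.
Test x = -1: value = -252 ≠ 0.
Test x = 2: value = -24 ≠ 0.
Test x = -2: value = -400 ≠ 0.
Test x = 3: value = 0 ✓, so (x - 3) is a factor.
Synthetic division by (x - 3): bring down 1; 1(3) - 17 = -14; (-14)(3) + 90 = 48; 48(3) - 144 = 0 → quotient x^2 - 14x + 48, remainder 0.
Solve the quadratic x^2 - 14x + 48 = 0: discriminant = (-14)^2 - 4(1)(48) = 196 - 192 = 4.
sqrt(4) = 2, so x = (14 ± 2)/2: x = 8 or x = 6.

x = 3, x = 6, x = 8


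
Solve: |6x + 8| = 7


An absolute value equation |expr| = 7 gives two cases:
Case 1: 6x + 8 = 7
  6x = -1, so x = -1/6
Case 2: 6x + 8 = -7
  6x = -15, so x = -5/2

x = -5/2, x = -1/6


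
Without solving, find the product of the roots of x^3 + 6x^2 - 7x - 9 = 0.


By Vieta's formulas for x^3 + bx^2 + cx + d = 0:
  r1 + r2 + r3 = -b/a = -6
  r1*r2 + r1*r3 + r2*r3 = c/a = -7
  r1*r2*r3 = -d/a = 9


Product = 9


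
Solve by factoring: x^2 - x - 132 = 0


We need two numbers that multiply to -132 and add to -1.
Those numbers are 11 and -12 (since 11 * (-12) = -132 and 11 + (-12) = -1).
So x^2 - x - 132 = (x + 11)(x - 12) = 0
Setting each factor to zero: x = -11 or x = 12

x = -11, x = 12


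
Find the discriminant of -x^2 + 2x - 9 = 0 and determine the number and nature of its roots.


For ax^2 + bx + c = 0, discriminant D = b^2 - 4ac
Here a = -1, b = 2, c = -9
D = (2)^2 - 4(-1)(-9) = 4 - 36 = -32

D = -32 < 0
The equation has no real roots (2 complex conjugate roots).

Discriminant = -32, no real roots (2 complex conjugate roots)


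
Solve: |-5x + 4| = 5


An absolute value equation |expr| = 5 gives two cases:
Case 1: -5x + 4 = 5
  -5x = 1, so x = -1/5
Case 2: -5x + 4 = -5
  -5x = -9, so x = 9/5

x = -1/5, x = 9/5


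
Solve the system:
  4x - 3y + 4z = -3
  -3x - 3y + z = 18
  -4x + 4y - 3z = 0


Using Cramer's rule. Expand each determinant along the first row.
D  = 4*[(-3)*(-3) - 1*4] - (-3)*[(-3)*(-3) - 1*(-4)] + 4*[(-3)*4 - (-3)*(-4)]
  = 4*(5) - (-3)*(13) + 4*(-24) = -37
Dx = (-3)*[(-3)*(-3) - 1*4] - (-3)*[18*(-3) - 1*0] + 4*[18*4 - (-3)*0]
  = (-3)*(5) - (-3)*(-54) + 4*(72) = 111
Dy = 4*[18*(-3) - 1*0] - (-3)*[(-3)*(-3) - 1*(-4)] + 4*[(-3)*0 - 18*(-4)]
  = 4*(-54) - (-3)*(13) + 4*(72) = 111
Dz = 4*[(-3)*0 - 18*4] - (-3)*[(-3)*0 - 18*(-4)] + (-3)*[(-3)*4 - (-3)*(-4)]
  = 4*(-72) - (-3)*(72) + (-3)*(-24) = 0
x = Dx/D = 111/-37 = -3, y = Dy/D = 111/-37 = -3, z = Dz/D = 0/-37 = 0
Check eq1: (4)(-3) + (-3)(-3) + (4)(0) = -3 = -3 ✓
Check eq2: (-3)(-3) + (-3)(-3) + (1)(0) = 18 = 18 ✓
Check eq3: (-4)(-3) + (4)(-3) + (-3)(0) = 0 = 0 ✓

x = -3, y = -3, z = 0


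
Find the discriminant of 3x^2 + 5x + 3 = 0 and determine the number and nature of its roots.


For ax^2 + bx + c = 0, discriminant D = b^2 - 4ac
Here a = 3, b = 5, c = 3
D = (5)^2 - 4(3)(3) = 25 - 36 = -11

D = -11 < 0
The equation has no real roots (2 complex conjugate roots).

Discriminant = -11, no real roots (2 complex conjugate roots)


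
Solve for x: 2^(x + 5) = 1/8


Express both sides with the same base.
1/8 = 2^(-3)
Since the bases match, equate exponents: x + 5 = -3
So x = -3 - (5) = -8

x = -8


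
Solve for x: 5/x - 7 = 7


Subtract -7 from both sides: 5/x = 14
Multiply both sides by x: 5 = 14 * x
Divide by 14: x = 5/14

x = 5/14


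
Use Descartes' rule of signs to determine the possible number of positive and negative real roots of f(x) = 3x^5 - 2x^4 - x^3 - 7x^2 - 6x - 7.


Descartes' rule of signs:

For positive roots, count sign changes in f(x) = 3x^5 - 2x^4 - x^3 - 7x^2 - 6x - 7:
Signs of coefficients: +, -, -, -, -, -
Number of sign changes: 1
Possible positive real roots: 1

For negative roots, examine f(-x) = -3x^5 - 2x^4 + x^3 - 7x^2 + 6x - 7:
Signs of coefficients: -, -, +, -, +, -
Number of sign changes: 4
Possible negative real roots: 4, 2, 0

Positive roots: 1; Negative roots: 4 or 2 or 0


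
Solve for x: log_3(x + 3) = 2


Convert to exponential form: x + 3 = 3^2 = 9
x = 9 - 3 = 6
Check: log_3(6 + 3) = log_3(9) = log_3(9) = 2 ✓

x = 6


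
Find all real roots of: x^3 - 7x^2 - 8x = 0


The constant term is 0, so x = 0 is a root. Factor out x:
  x(x^2 - 7x - 8) = 0
Solve the quadratic x^2 - 7x - 8 = 0: discriminant = (-7)^2 - 4(1)(-8) = 49 + 32 = 81.
sqrt(81) = 9, so x = (7 ± 9)/2: x = 8 or x = -1.

x = -1, x = 0, x = 8


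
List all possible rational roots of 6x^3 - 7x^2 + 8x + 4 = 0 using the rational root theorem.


Rational root theorem: possible roots are ±p/q where:
  p divides the constant term (4): p ∈ {1, 2, 4}
  q divides the leading coefficient (6): q ∈ {1, 2, 3, 6}

All possible rational roots: -4, -2, -4/3, -1, -2/3, -1/2, -1/3, -1/6, 1/6, 1/3, 1/2, 2/3, 1, 4/3, 2, 4

-4, -2, -4/3, -1, -2/3, -1/2, -1/3, -1/6, 1/6, 1/3, 1/2, 2/3, 1, 4/3, 2, 4


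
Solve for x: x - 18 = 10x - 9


Starting with: x - 18 = 10x - 9
Move all x terms to left: (1 - 10)x = -9 + 18
Simplify: -9x = 9
Divide both sides by -9: x = -1

x = -1


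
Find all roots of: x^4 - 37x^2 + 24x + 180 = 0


Let p(x) = x^4 - 37x^2 + 24x + 180. By the rational root theorem (leading coefficient 1), any rational root is an integer divisor of 180: try ±1, ±2, ... in turn.
Test x = 1: value = 168 ≠ 0.
Test x = -1: value = 120 ≠ 0.
Test x = 2: value = 96 ≠ 0.
Test x = -2: value = 0 ✓, so (x + 2) is a factor.
Synthetic division by (x + 2): bring down 1; 1(-2) + 0 = -2; (-2)(-2) - 37 = -33; (-33)(-2) + 24 = 90; 90(-2) + 180 = 0 → quotient x^3 - 2x^2 - 33x + 90, remainder 0.
Continue with the quotient x^3 - 2x^2 - 33x + 90 (candidates must divide 90; re-test x = -2 first in case it repeats).
Test x = -2: value = 140 ≠ 0.
Test x = 3: value = 0 ✓, so (x - 3) is a factor.
Synthetic division by (x - 3): bring down 1; 1(3) - 2 = 1; 1(3) - 33 = -30; (-30)(3) + 90 = 0 → quotient x^2 + x - 30, remainder 0.
Solve the quadratic x^2 + x - 30 = 0: discriminant = 1^2 - 4(1)(-30) = 1 + 120 = 121.
sqrt(121) = 11, so x = (-1 ± 11)/2: x = 5 or x = -6.
Collecting all roots found:

x = -6, x = -2, x = 3, x = 5


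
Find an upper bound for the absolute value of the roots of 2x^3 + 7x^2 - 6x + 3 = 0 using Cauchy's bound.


Cauchy's bound: all roots r satisfy |r| <= 1 + max(|a_i/a_n|) for i = 0,...,n-1
where a_n is the leading coefficient.

Coefficients: [2, 7, -6, 3]
Leading coefficient a_n = 2
Ratios |a_i/a_n|: 7/2, 3, 3/2
Maximum ratio: 7/2
Cauchy's bound: |r| <= 1 + 7/2 = 9/2

Upper bound = 9/2


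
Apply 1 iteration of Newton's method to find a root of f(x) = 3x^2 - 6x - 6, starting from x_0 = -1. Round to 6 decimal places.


Newton's method: x_(n+1) = x_n - f(x_n)/f'(x_n)
f(x) = 3x^2 - 6x - 6
f'(x) = 6x - 6

Iteration 1:
  f(-1.000000) = 3.000000
  f'(-1.000000) = -12.000000
  x_1 = -1.000000 - (3.000000)/(-12.000000) = -0.750000

x_1 = -0.750000


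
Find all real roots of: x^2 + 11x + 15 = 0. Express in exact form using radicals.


Using the quadratic formula: x = (-b ± sqrt(b^2 - 4ac)) / (2a)
Here a = 1, b = 11, c = 15
Discriminant = b^2 - 4ac = 11^2 - 4(1)(15) = 121 - 60 = 61
Since discriminant = 61 > 0, there are two real roots.
x = (-11 ± sqrt(61)) / 2
Numerically: x ≈ -1.5949 or x ≈ -9.4051

x = (-11 + sqrt(61)) / 2 or x = (-11 - sqrt(61)) / 2


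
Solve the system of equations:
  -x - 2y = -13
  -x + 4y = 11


Using Cramer's rule:
Determinant D = (-1)(4) - (-1)(-2) = -4 - 2 = -6
Dx = (-13)(4) - (11)(-2) = -52 + 22 = -30
Dy = (-1)(11) - (-1)(-13) = -11 - 13 = -24
x = Dx/D = -30/-6 = 5
y = Dy/D = -24/-6 = 4

x = 5, y = 4


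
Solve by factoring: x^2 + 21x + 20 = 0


We need two numbers that multiply to 20 and add to 21.
Those numbers are 20 and 1 (since 20 * 1 = 20 and 20 + 1 = 21).
So x^2 + 21x + 20 = (x + 20)(x + 1) = 0
Setting each factor to zero: x = -20 or x = -1

x = -20, x = -1


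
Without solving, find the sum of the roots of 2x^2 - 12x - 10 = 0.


By Vieta's formulas for ax^2 + bx + c = 0:
  Sum of roots = -b/a
  Product of roots = c/a

Here a = 2, b = -12, c = -10
Sum = -(-12)/2 = 6
Product = -10/2 = -5

Sum = 6


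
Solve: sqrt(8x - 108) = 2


Square both sides: 8x - 108 = 2^2 = 4
8x = 4 + 108 = 112
x = 14
Check: sqrt(8*14 - 108) = sqrt(4) = 2 ✓

x = 14


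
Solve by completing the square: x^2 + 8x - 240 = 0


Start: x^2 + 8x - 240 = 0
Move constant: x^2 + 8x = 240
Half of 8 is 4, squared is 16
Add 16 to both sides: x^2 + 8x + 16 = 256
(x + 4)^2 = 256
x + 4 = ±16
x = -4 + 16 = 12 or x = -4 - 16 = -20

x = -20, x = 12


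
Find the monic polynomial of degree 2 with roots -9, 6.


A monic polynomial with roots -9, 6 is:
p(x) = (x + 9)(x - 6)
After multiplying by (x + 9): x + 9
After multiplying by (x - 6): x^2 + 3x - 54

x^2 + 3x - 54


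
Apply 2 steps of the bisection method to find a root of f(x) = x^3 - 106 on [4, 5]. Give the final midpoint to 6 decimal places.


f(x) = x^3 - 106
f(4) = -42 < 0
f(5) = 19 > 0

Step 1: midpoint = (4.000000 + 5.000000)/2 = 4.500000
  f(4.500000) = -14.875000
  f(mid) < 0, so root is in [4.500000, 5.000000]

Step 2: midpoint = (4.500000 + 5.000000)/2 = 4.750000
  f(4.750000) = 1.171875
  f(mid) > 0, so root is in [4.500000, 4.750000]

midpoint = 4.750000


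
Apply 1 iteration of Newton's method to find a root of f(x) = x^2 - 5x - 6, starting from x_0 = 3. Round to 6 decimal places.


Newton's method: x_(n+1) = x_n - f(x_n)/f'(x_n)
f(x) = x^2 - 5x - 6
f'(x) = 2x - 5

Iteration 1:
  f(3.000000) = -12.000000
  f'(3.000000) = 1.000000
  x_1 = 3.000000 - (-12.000000)/(1.000000) = 15.000000

x_1 = 15.000000


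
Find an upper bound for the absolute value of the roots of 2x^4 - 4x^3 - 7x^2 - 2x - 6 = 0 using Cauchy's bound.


Cauchy's bound: all roots r satisfy |r| <= 1 + max(|a_i/a_n|) for i = 0,...,n-1
where a_n is the leading coefficient.

Coefficients: [2, -4, -7, -2, -6]
Leading coefficient a_n = 2
Ratios |a_i/a_n|: 2, 7/2, 1, 3
Maximum ratio: 7/2
Cauchy's bound: |r| <= 1 + 7/2 = 9/2

Upper bound = 9/2


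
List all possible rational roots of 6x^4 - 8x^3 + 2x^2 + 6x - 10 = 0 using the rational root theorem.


Rational root theorem: possible roots are ±p/q where:
  p divides the constant term (-10): p ∈ {1, 2, 5, 10}
  q divides the leading coefficient (6): q ∈ {1, 2, 3, 6}

All possible rational roots: -10, -5, -10/3, -5/2, -2, -5/3, -1, -5/6, -2/3, -1/2, -1/3, -1/6, 1/6, 1/3, 1/2, 2/3, 5/6, 1, 5/3, 2, 5/2, 10/3, 5, 10

-10, -5, -10/3, -5/2, -2, -5/3, -1, -5/6, -2/3, -1/2, -1/3, -1/6, 1/6, 1/3, 1/2, 2/3, 5/6, 1, 5/3, 2, 5/2, 10/3, 5, 10


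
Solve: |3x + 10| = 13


An absolute value equation |expr| = 13 gives two cases:
Case 1: 3x + 10 = 13
  3x = 3, so x = 1
Case 2: 3x + 10 = -13
  3x = -23, so x = -23/3

x = -23/3, x = 1


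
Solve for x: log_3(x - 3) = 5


Convert to exponential form: x - 3 = 3^5 = 243
x = 243 + 3 = 246
Check: log_3(246 - 3) = log_3(243) = log_3(243) = 5 ✓

x = 246


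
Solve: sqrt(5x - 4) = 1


Square both sides: 5x - 4 = 1^2 = 1
5x = 1 + 4 = 5
x = 1
Check: sqrt(5*1 - 4) = sqrt(1) = 1 ✓

x = 1


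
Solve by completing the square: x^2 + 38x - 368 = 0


Start: x^2 + 38x - 368 = 0
Move constant: x^2 + 38x = 368
Half of 38 is 19, squared is 361
Add 361 to both sides: x^2 + 38x + 361 = 729
(x + 19)^2 = 729
x + 19 = ±27
x = -19 + 27 = 8 or x = -19 - 27 = -46

x = -46, x = 8


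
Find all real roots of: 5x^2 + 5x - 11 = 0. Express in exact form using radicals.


Using the quadratic formula: x = (-b ± sqrt(b^2 - 4ac)) / (2a)
Here a = 5, b = 5, c = -11
Discriminant = b^2 - 4ac = 5^2 - 4(5)(-11) = 25 + 220 = 245
Since discriminant = 245 > 0, there are two real roots.
x = (-5 ± 7*sqrt(5)) / 10
Numerically: x ≈ 1.0652 or x ≈ -2.0652

x = (-5 + 7*sqrt(5)) / 10 or x = (-5 - 7*sqrt(5)) / 10


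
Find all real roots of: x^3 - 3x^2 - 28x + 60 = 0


Let p(x) = x^3 - 3x^2 - 28x + 60. By the rational root theorem (leading coefficient 1), any rational root is an integer divisor of 60: try ±1, ±2, ... in turn.
Test x = 1: value = 30 ≠ 0.
Test x = -1: value = 84 ≠ 0.
Test x = 2: value = 0 ✓, so (x - 2) is a factor.
Synthetic division by (x - 2): bring down 1; 1(2) - 3 = -1; (-1)(2) - 28 = -30; (-30)(2) + 60 = 0 → quotient x^2 - x - 30, remainder 0.
Solve the quadratic x^2 - x - 30 = 0: discriminant = (-1)^2 - 4(1)(-30) = 1 + 120 = 121.
sqrt(121) = 11, so x = (1 ± 11)/2: x = 6 or x = -5.

x = -5, x = 2, x = 6


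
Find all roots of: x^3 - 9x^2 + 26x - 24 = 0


Let p(x) = x^3 - 9x^2 + 26x - 24. By the rational root theorem (leading coefficient 1), any rational root is an integer divisor of 24: try ±1, ±2, ... in turn.
Test x = 1: value = -6 ≠ 0.
Test x = -1: value = -60 ≠ 0.
Test x = 2: value = 0 ✓, so (x - 2) is a factor.
Synthetic division by (x - 2): bring down 1; 1(2) - 9 = -7; (-7)(2) + 26 = 12; 12(2) - 24 = 0 → quotient x^2 - 7x + 12, remainder 0.
Solve the quadratic x^2 - 7x + 12 = 0: discriminant = (-7)^2 - 4(1)(12) = 49 - 48 = 1.
sqrt(1) = 1, so x = (7 ± 1)/2: x = 4 or x = 3.
Collecting all roots found:

x = 2, x = 3, x = 4


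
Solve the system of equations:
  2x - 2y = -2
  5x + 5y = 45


Using Cramer's rule:
Determinant D = (2)(5) - (5)(-2) = 10 + 10 = 20
Dx = (-2)(5) - (45)(-2) = -10 + 90 = 80
Dy = (2)(45) - (5)(-2) = 90 + 10 = 100
x = Dx/D = 80/20 = 4
y = Dy/D = 100/20 = 5

x = 4, y = 5


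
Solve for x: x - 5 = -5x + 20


Starting with: x - 5 = -5x + 20
Move all x terms to left: (1 + 5)x = 20 + 5
Simplify: 6x = 25
Divide both sides by 6: x = 25/6

x = 25/6


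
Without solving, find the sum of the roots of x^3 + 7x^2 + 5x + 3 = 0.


By Vieta's formulas for x^3 + bx^2 + cx + d = 0:
  r1 + r2 + r3 = -b/a = -7
  r1*r2 + r1*r3 + r2*r3 = c/a = 5
  r1*r2*r3 = -d/a = -3


Sum = -7


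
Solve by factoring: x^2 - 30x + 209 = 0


We need two numbers that multiply to 209 and add to -30.
Those numbers are -19 and -11 (since (-19) * (-11) = 209 and (-19) + (-11) = -30).
So x^2 - 30x + 209 = (x - 19)(x - 11) = 0
Setting each factor to zero: x = 19 or x = 11

x = 11, x = 19


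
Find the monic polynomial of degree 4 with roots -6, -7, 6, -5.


A monic polynomial with roots -6, -7, 6, -5 is:
p(x) = (x + 6)(x + 7)(x - 6)(x + 5)
After multiplying by (x + 6): x + 6
After multiplying by (x + 7): x^2 + 13x + 42
After multiplying by (x - 6): x^3 + 7x^2 - 36x - 252
After multiplying by (x + 5): x^4 + 12x^3 - x^2 - 432x - 1260

x^4 + 12x^3 - x^2 - 432x - 1260


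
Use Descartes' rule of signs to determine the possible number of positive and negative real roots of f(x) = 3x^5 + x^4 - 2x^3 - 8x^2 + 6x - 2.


Descartes' rule of signs:

For positive roots, count sign changes in f(x) = 3x^5 + x^4 - 2x^3 - 8x^2 + 6x - 2:
Signs of coefficients: +, +, -, -, +, -
Number of sign changes: 3
Possible positive real roots: 3, 1

For negative roots, examine f(-x) = -3x^5 + x^4 + 2x^3 - 8x^2 - 6x - 2:
Signs of coefficients: -, +, +, -, -, -
Number of sign changes: 2
Possible negative real roots: 2, 0

Positive roots: 3 or 1; Negative roots: 2 or 0


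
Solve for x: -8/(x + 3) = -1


Multiply both sides by (x + 3): -8 = -1(x + 3)
Distribute: -8 = -x - 3
-x = -8 + 3 = -5
x = 5

x = 5


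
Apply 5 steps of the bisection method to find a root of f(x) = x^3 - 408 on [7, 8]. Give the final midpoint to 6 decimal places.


f(x) = x^3 - 408
f(7) = -65 < 0
f(8) = 104 > 0

Step 1: midpoint = (7.000000 + 8.000000)/2 = 7.500000
  f(7.500000) = 13.875000
  f(mid) > 0, so root is in [7.000000, 7.500000]

Step 2: midpoint = (7.000000 + 7.500000)/2 = 7.250000
  f(7.250000) = -26.921875
  f(mid) < 0, so root is in [7.250000, 7.500000]

Step 3: midpoint = (7.250000 + 7.500000)/2 = 7.375000
  f(7.375000) = -6.869141
  f(mid) < 0, so root is in [7.375000, 7.500000]

Step 4: midpoint = (7.375000 + 7.500000)/2 = 7.437500
  f(7.437500) = 3.415771
  f(mid) > 0, so root is in [7.375000, 7.437500]

Step 5: midpoint = (7.375000 + 7.437500)/2 = 7.406250
  f(7.406250) = -1.748383
  f(mid) < 0, so root is in [7.406250, 7.437500]

midpoint = 7.406250


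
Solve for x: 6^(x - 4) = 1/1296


Express both sides with the same base.
1/1296 = 6^(-4)
Since the bases match, equate exponents: x - 4 = -4
So x = -4 - (-4) = 0

x = 0


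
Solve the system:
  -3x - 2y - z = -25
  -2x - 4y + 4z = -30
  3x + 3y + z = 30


Using Cramer's rule. Expand each determinant along the first row.
D  = (-3)*[(-4)*1 - 4*3] - (-2)*[(-2)*1 - 4*3] + (-1)*[(-2)*3 - (-4)*3]
  = (-3)*(-16) - (-2)*(-14) + (-1)*(6) = 14
Dx = (-25)*[(-4)*1 - 4*3] - (-2)*[(-30)*1 - 4*30] + (-1)*[(-30)*3 - (-4)*30]
  = (-25)*(-16) - (-2)*(-150) + (-1)*(30) = 70
Dy = (-3)*[(-30)*1 - 4*30] - (-25)*[(-2)*1 - 4*3] + (-1)*[(-2)*30 - (-30)*3]
  = (-3)*(-150) - (-25)*(-14) + (-1)*(30) = 70
Dz = (-3)*[(-4)*30 - (-30)*3] - (-2)*[(-2)*30 - (-30)*3] + (-25)*[(-2)*3 - (-4)*3]
  = (-3)*(-30) - (-2)*(30) + (-25)*(6) = 0
x = Dx/D = 70/14 = 5, y = Dy/D = 70/14 = 5, z = Dz/D = 0/14 = 0
Check eq1: (-3)(5) + (-2)(5) + (-1)(0) = -25 = -25 ✓
Check eq2: (-2)(5) + (-4)(5) + (4)(0) = -30 = -30 ✓
Check eq3: (3)(5) + (3)(5) + (1)(0) = 30 = 30 ✓

x = 5, y = 5, z = 0


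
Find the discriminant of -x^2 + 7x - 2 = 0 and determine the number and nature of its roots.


For ax^2 + bx + c = 0, discriminant D = b^2 - 4ac
Here a = -1, b = 7, c = -2
D = (7)^2 - 4(-1)(-2) = 49 - 8 = 41

D = 41 > 0 but not a perfect square
The equation has 2 distinct real irrational roots.

Discriminant = 41, 2 distinct real irrational roots


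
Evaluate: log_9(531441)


We need the exponent such that 9^? = 531441
9^6 = 531441
Therefore log_9(531441) = 6

6


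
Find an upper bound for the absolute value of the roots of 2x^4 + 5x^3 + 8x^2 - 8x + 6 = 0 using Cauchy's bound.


Cauchy's bound: all roots r satisfy |r| <= 1 + max(|a_i/a_n|) for i = 0,...,n-1
where a_n is the leading coefficient.

Coefficients: [2, 5, 8, -8, 6]
Leading coefficient a_n = 2
Ratios |a_i/a_n|: 5/2, 4, 4, 3
Maximum ratio: 4
Cauchy's bound: |r| <= 1 + 4 = 5

Upper bound = 5


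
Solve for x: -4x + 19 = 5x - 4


Starting with: -4x + 19 = 5x - 4
Move all x terms to left: (-4 - 5)x = -4 - 19
Simplify: -9x = -23
Divide both sides by -9: x = 23/9

x = 23/9


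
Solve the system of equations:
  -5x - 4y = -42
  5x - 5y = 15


Using Cramer's rule:
Determinant D = (-5)(-5) - (5)(-4) = 25 + 20 = 45
Dx = (-42)(-5) - (15)(-4) = 210 + 60 = 270
Dy = (-5)(15) - (5)(-42) = -75 + 210 = 135
x = Dx/D = 270/45 = 6
y = Dy/D = 135/45 = 3

x = 6, y = 3


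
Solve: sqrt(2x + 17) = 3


Square both sides: 2x + 17 = 3^2 = 9
2x = 9 - 17 = -8
x = -4
Check: sqrt(2*(-4) + 17) = sqrt(9) = 3 ✓

x = -4


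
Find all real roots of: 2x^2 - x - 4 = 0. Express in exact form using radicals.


Using the quadratic formula: x = (-b ± sqrt(b^2 - 4ac)) / (2a)
Here a = 2, b = -1, c = -4
Discriminant = b^2 - 4ac = (-1)^2 - 4(2)(-4) = 1 + 32 = 33
Since discriminant = 33 > 0, there are two real roots.
x = (1 ± sqrt(33)) / 4
Numerically: x ≈ 1.6861 or x ≈ -1.1861

x = (1 + sqrt(33)) / 4 or x = (1 - sqrt(33)) / 4


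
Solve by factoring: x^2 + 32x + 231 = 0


We need two numbers that multiply to 231 and add to 32.
Those numbers are 21 and 11 (since 21 * 11 = 231 and 21 + 11 = 32).
So x^2 + 32x + 231 = (x + 21)(x + 11) = 0
Setting each factor to zero: x = -21 or x = -11

x = -21, x = -11


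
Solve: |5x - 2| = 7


An absolute value equation |expr| = 7 gives two cases:
Case 1: 5x - 2 = 7
  5x = 9, so x = 9/5
Case 2: 5x - 2 = -7
  5x = -5, so x = -1

x = -1, x = 9/5
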